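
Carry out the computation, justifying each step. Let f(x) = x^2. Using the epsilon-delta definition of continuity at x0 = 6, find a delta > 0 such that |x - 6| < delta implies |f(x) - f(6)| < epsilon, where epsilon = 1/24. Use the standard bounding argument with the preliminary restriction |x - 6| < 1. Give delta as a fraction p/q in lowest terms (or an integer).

Factor: |x^2 - (6)^2| = |x - 6| * |x + 6|.
Impose |x - 6| < 1 first. Then |x + 6| = |(x - 6) + 2*(6)| <= |x - 6| + 2*|6| < 1 + 12 = 13.
So |x^2 - (6)^2| < delta * 13.
We need delta * 13 <= 1/24, i.e. delta <= 1/24/13 = 1/312.
Since 1/312 < 1, this is tighter than 1; take delta = 1/312.
So delta = 1/312 works.

1/312


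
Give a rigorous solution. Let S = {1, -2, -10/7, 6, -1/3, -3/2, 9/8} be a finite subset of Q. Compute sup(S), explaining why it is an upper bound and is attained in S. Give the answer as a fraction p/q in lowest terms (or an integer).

S is finite, so sup(S) = max(S).
Sorted decreasing:
6, 9/8, 1, -1/3, -10/7, -3/2, -2
The extremum is 6.
For every x in S, x <= 6. And 6 is in S, so it is attained.
Therefore sup(S) = 6.

6


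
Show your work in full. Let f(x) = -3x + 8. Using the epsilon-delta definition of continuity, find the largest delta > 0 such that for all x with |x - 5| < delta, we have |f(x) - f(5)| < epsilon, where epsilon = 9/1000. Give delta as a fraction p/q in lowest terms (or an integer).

We compute f(5) = -3*(5) + 8 = -7.
|f(x) - f(5)| = |-3x + 8 - (-7)| = |-3(x - 5)| = 3|x - 5|.
We need 3|x - 5| < 9/1000, i.e. |x - 5| < 9/1000 / 3 = 3/1000.
So any delta <= 3/1000 works. Conversely, if delta > 3/1000, then x = 5 + 3/1000 satisfies |x - 5| = 3/1000 < delta but |f(x) - f(5)| = 3 * 3/1000 = 9/1000, which is not < 9/1000; so no larger delta works.
Hence the largest such delta is 3/1000.

3/1000


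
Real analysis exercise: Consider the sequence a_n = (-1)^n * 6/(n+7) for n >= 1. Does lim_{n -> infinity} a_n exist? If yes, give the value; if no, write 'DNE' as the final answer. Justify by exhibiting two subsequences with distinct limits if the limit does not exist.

Examine the behaviour of a_n along subsequences.
Even-n subsequence a_{2k} = 6/(2k+7) -> 0. Odd-n subsequence a_{2k+1} = -6/(2k+8) -> 0. Both tend to 0, which suggests the limit is 0; verify directly.
|a_n - 0| = 6/(n+7) < 6/n for every n >= 1.
Given epsilon > 0, choose a positive integer N > 6/epsilon. Then for all n >= N, |a_n| < 6/n <= 6/N < epsilon.
So by the definition of the limit, lim a_n exists and equals 0.

0


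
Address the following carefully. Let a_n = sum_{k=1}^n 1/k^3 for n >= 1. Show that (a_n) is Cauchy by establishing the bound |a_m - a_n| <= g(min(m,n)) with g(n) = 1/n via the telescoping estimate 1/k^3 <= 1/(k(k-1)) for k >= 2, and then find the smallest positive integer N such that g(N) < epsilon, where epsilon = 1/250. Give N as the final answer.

For m > n >= 1: |a_m - a_n| = sum_{k=n+1}^m 1/k^3.
Use 1/k^3 <= 1/(k(k-1)) = 1/(k-1) - 1/k for k >= 2 (which holds since k^3 >= k^2 >= k(k-1) for k >= 2):
sum_{k=n+1}^m 1/k^3 <= sum_{k=n+1}^m (1/(k-1) - 1/k) = 1/n - 1/m <= 1/n.
By symmetry the same bound holds with n,m swapped, so |a_m - a_n| <= 1/min(m,n) = g(min(m,n)). Since g(n) -> 0, (a_n) is Cauchy.
Now solve g(N) < 1/250: 1/N < 1/250 <=> N > 1/(1/250) = 250.
The smallest integer strictly greater than 250 is N = 251.
Check: g(251) = 1/251 < 1/250; g(250) = 1/250 >= 1/250. So N = 251.

251


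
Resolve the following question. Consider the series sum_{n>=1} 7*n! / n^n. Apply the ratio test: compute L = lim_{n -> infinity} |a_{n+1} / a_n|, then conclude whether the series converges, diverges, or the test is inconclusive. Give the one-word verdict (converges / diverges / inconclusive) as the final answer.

Let a_n denote the general term. Form the ratio a_{n+1}/a_n and simplify:
a_{n+1}/a_n = (n/(n + 1))^n
Take the limit as n -> infinity: L = exp(-1).
Since L = exp(-1) < 1, the ratio test implies the series converges.

converges


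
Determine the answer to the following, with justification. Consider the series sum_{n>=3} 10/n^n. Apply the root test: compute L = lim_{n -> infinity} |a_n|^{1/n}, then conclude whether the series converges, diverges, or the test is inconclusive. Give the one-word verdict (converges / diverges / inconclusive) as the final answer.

Let a_n denote the general term. Form |a_n|^(1/n) and simplify:
|a_n|^(1/n) = 10^(1/n)/n
Take the limit as n -> infinity: L = 0.
Since L = 0 < 1, the root test implies convergence.

converges


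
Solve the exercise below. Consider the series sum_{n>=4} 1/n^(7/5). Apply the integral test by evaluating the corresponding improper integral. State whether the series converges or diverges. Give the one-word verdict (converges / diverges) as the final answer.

Let f(x) = x^(-7/5). Then f is positive, continuous, and decreasing on [4, infinity), so the integral test applies.
Compute the improper integral int_{4}^infinity f(x) dx:
  antiderivative F(x) = -5/(2*x^(2/5)).
  As x -> infinity, F(x) -> 0 (since p = 7/5 > 1).
  So int = F(infinity) - F(4) = 0 - (-5*2^(1/5)/4) = 5*2^(1/5)/4.
  Finite, so by the integral test, the series converges.

converges


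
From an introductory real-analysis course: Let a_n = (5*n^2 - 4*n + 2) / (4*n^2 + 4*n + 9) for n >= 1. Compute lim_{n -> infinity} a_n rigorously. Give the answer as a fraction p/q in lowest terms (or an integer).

Divide numerator and denominator by n^2, the highest power:
numerator / n^2 = 5 - 4/n + 2/n^2
denominator / n^2 = 4 + 4/n + 9/n^2
As n -> infinity, all terms of the form c/n^k (k >= 1) tend to 0.
So numerator / n^2 -> 5 and denominator / n^2 -> 4.
Therefore lim a_n = 5/4.

5/4


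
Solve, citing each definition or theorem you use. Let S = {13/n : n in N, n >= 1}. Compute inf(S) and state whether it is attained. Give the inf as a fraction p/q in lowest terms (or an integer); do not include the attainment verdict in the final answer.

Analysis:
- Values: 13, 13/2, 13/3, 13/4, ... strictly decreasing.
- The maximum is 13 (n=1); sup = 13 (attained).
- The set is bounded below by 0; 13/n -> 0 so 0 is the greatest lower bound.
- 0 is not in the set, so inf = 0 is not attained.
Conclusion: inf(S) = 0, not attained in S.

0


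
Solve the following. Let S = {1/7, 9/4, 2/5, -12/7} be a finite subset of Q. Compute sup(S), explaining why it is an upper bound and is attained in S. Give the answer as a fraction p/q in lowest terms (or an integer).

S is finite, so sup(S) = max(S).
Sorted decreasing:
9/4, 2/5, 1/7, -12/7
The extremum is 9/4.
For every x in S, x <= 9/4. And 9/4 is in S, so it is attained.
Therefore sup(S) = 9/4.

9/4


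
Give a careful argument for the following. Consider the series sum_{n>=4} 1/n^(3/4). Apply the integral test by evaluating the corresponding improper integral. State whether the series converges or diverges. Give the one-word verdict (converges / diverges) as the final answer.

Let f(x) = x^(-3/4). Then f is positive, continuous, and decreasing on [4, infinity), so the integral test applies.
Compute the improper integral int_{4}^infinity f(x) dx:
  antiderivative F(x) = 4*x^(1/4).
  As x -> infinity, F(x) -> infinity (since p = 3/4 < 1).
  So the integral diverges. By the integral test, the series diverges.

diverges


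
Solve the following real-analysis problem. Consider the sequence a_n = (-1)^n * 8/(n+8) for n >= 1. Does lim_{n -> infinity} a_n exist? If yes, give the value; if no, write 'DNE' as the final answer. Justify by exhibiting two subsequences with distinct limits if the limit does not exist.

Examine the behaviour of a_n along subsequences.
Even-n subsequence a_{2k} = 8/(2k+8) -> 0. Odd-n subsequence a_{2k+1} = -8/(2k+9) -> 0. Both tend to 0, which suggests the limit is 0; verify directly.
|a_n - 0| = 8/(n+8) < 8/n for every n >= 1.
Given epsilon > 0, choose a positive integer N > 8/epsilon. Then for all n >= N, |a_n| < 8/n <= 8/N < epsilon.
So by the definition of the limit, lim a_n exists and equals 0.

0


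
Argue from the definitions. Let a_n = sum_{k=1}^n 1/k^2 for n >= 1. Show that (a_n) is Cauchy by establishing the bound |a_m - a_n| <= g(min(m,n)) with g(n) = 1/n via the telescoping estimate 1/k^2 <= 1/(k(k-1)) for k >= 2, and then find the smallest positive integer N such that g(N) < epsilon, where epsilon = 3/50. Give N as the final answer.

For m > n >= 1: |a_m - a_n| = sum_{k=n+1}^m 1/k^2.
Use 1/k^2 <= 1/(k(k-1)) = 1/(k-1) - 1/k for k >= 2:
sum_{k=n+1}^m 1/k^2 <= sum_{k=n+1}^m (1/(k-1) - 1/k) = 1/n - 1/m <= 1/n.
By symmetry the same bound holds with n,m swapped, so |a_m - a_n| <= 1/min(m,n) = g(min(m,n)). Since g(n) -> 0, (a_n) is Cauchy.
Now solve g(N) < 3/50: 1/N < 3/50 <=> N > 1/(3/50) = 50/3.
The smallest integer strictly greater than 50/3 is N = 17.
Check: g(17) = 1/17 < 3/50; g(16) = 1/16 >= 3/50. So N = 17.

17


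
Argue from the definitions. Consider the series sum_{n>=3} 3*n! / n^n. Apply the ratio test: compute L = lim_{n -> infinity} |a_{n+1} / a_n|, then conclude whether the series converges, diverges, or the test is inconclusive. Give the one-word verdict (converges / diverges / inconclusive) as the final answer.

Let a_n denote the general term. Form the ratio a_{n+1}/a_n and simplify:
a_{n+1}/a_n = (n/(n + 1))^n
Take the limit as n -> infinity: L = exp(-1).
Since L = exp(-1) < 1, the ratio test implies the series converges.

converges


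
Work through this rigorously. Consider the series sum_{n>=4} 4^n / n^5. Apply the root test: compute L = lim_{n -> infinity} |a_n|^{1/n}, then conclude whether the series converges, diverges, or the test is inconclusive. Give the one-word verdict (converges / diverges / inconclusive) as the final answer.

Let a_n denote the general term. Form |a_n|^(1/n) and simplify:
|a_n|^(1/n) = 4/n^(5/n)
Take the limit as n -> infinity: L = 4.
Since L = 4 > 1, the root test implies divergence.

diverges


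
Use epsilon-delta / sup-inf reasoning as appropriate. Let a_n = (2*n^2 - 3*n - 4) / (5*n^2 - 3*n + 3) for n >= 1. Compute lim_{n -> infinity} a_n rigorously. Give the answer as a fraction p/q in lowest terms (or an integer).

Divide numerator and denominator by n^2, the highest power:
numerator / n^2 = 2 - 3/n - 4/n^2
denominator / n^2 = 5 - 3/n + 3/n^2
As n -> infinity, all terms of the form c/n^k (k >= 1) tend to 0.
So numerator / n^2 -> 2 and denominator / n^2 -> 5.
Therefore lim a_n = 2/5.

2/5


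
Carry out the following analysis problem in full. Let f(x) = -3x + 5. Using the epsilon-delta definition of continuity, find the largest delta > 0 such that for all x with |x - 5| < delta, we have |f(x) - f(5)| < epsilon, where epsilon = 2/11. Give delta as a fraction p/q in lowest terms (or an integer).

We compute f(5) = -3*(5) + 5 = -10.
|f(x) - f(5)| = |-3x + 5 - (-10)| = |-3(x - 5)| = 3|x - 5|.
We need 3|x - 5| < 2/11, i.e. |x - 5| < 2/11 / 3 = 2/33.
So any delta <= 2/33 works. Conversely, if delta > 2/33, then x = 5 + 2/33 satisfies |x - 5| = 2/33 < delta but |f(x) - f(5)| = 3 * 2/33 = 2/11, which is not < 2/11; so no larger delta works.
Hence the largest such delta is 2/33.

2/33


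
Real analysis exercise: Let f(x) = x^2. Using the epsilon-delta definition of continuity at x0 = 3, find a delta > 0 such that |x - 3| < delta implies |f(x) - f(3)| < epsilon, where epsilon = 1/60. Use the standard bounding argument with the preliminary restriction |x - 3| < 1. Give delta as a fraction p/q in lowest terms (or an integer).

Factor: |x^2 - (3)^2| = |x - 3| * |x + 3|.
Impose |x - 3| < 1 first. Then |x + 3| = |(x - 3) + 2*(3)| <= |x - 3| + 2*|3| < 1 + 6 = 7.
So |x^2 - (3)^2| < delta * 7.
We need delta * 7 <= 1/60, i.e. delta <= 1/60/7 = 1/420.
Since 1/420 < 1, this is tighter than 1; take delta = 1/420.
So delta = 1/420 works.

1/420


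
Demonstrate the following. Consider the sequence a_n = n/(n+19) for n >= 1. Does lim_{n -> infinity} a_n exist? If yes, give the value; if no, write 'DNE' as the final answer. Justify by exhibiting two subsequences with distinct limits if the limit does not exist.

Examine the behaviour of a_n along subsequences.
Even-n subsequence a_{2k} = (2k)/(2k+19) -> 1. Odd-n subsequence a_{2k+1} = (2k+1)/(2k+20) -> 1. Both tend to 1, which suggests the limit is 1; verify directly.
|a_n - 1| = |n - (n+19)| / (n+19) = 19/(n+19) < 19/n for every n >= 1.
Given epsilon > 0, choose a positive integer N > 19/epsilon. Then for all n >= N, |a_n - 1| < 19/n <= 19/N < epsilon.
So by the definition of the limit, lim a_n exists and equals 1.

1


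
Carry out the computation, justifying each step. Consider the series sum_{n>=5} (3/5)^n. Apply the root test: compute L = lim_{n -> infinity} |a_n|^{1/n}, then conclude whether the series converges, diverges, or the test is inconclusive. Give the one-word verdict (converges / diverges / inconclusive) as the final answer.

Let a_n denote the general term. Form |a_n|^(1/n) and simplify:
|a_n|^(1/n) = 3/5
Take the limit as n -> infinity: L = 3/5.
Since L = 3/5 < 1, the root test implies convergence.

converges


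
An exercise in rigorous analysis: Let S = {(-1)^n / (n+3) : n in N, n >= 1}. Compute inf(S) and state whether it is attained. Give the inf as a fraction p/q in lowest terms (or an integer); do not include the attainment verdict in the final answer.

Analysis:
- Values: -1/4, 1/5, -1/6, 1/7, -1/8, ...
- Positive terms (even n): 1/(2+3), 1/(4+3), ... decreasing -> max = 1/5 (n=2).
- Negative terms (odd n): -1/(1+3), -1/(3+3), ... increasing -> min = -1/4 (n=1).
- So sup = 1/5 (attained at n=2); inf = -1/4 (attained at n=1).
Conclusion: inf(S) = -1/4, attained in S.

-1/4


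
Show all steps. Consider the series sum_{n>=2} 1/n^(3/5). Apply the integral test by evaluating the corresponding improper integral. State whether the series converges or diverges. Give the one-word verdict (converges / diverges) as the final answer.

Let f(x) = x^(-3/5). Then f is positive, continuous, and decreasing on [2, infinity), so the integral test applies.
Compute the improper integral int_{2}^infinity f(x) dx:
  antiderivative F(x) = 5*x^(2/5)/2.
  As x -> infinity, F(x) -> infinity (since p = 3/5 < 1).
  So the integral diverges. By the integral test, the series diverges.

diverges


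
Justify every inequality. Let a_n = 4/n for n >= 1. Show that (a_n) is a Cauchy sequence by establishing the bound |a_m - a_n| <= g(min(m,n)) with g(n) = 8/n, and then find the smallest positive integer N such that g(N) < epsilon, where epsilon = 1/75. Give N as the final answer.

For any m, n >= 1, by the triangle inequality:
|a_m - a_n| = |4/m - 4/n| <= 4*1/m + 4*1/n <= 8/min(m,n).
So g(n) = 8/n bounds the Cauchy difference. Since g(n) -> 0, (a_n) is Cauchy.
Now solve g(N) < 1/75: 8/N < 1/75 <=> N > 8 / (1/75) = 600.
The smallest integer strictly greater than 600 is N = 601.
Check: g(601) = 8/601 = 8/601 < 1/75; g(600) = 1/75 >= 1/75. So N = 601.

601


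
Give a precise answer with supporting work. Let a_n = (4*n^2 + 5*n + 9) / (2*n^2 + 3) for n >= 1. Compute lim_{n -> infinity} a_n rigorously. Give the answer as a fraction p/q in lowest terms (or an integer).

Divide numerator and denominator by n^2, the highest power:
numerator / n^2 = 4 + 5/n + 9/n^2
denominator / n^2 = 2 + 3/n^2
As n -> infinity, all terms of the form c/n^k (k >= 1) tend to 0.
So numerator / n^2 -> 4 and denominator / n^2 -> 2.
Therefore lim a_n = 2.

2


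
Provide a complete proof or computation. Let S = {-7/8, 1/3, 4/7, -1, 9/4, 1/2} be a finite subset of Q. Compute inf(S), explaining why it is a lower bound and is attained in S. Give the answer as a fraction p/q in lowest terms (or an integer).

S is finite, so inf(S) = min(S).
Sorted increasing:
-1, -7/8, 1/3, 1/2, 4/7, 9/4
The extremum is -1.
For every x in S, x >= -1. And -1 is in S, so it is attained.
Therefore inf(S) = -1.

-1


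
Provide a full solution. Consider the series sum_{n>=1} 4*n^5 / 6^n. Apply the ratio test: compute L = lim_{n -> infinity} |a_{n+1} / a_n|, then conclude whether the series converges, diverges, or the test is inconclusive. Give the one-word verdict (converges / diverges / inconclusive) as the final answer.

Let a_n denote the general term. Form the ratio a_{n+1}/a_n and simplify:
a_{n+1}/a_n = (n + 1)^5/(6*n^5)
Take the limit as n -> infinity: L = 1/6.
Since L = 1/6 < 1, the ratio test implies the series converges.

converges


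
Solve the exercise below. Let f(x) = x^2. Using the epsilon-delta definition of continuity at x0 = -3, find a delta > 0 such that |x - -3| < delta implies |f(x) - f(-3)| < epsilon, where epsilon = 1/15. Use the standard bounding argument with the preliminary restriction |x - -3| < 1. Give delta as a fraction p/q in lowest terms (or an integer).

Factor: |x^2 - (-3)^2| = |x - -3| * |x + -3|.
Impose |x - -3| < 1 first. Then |x + -3| = |(x - -3) + 2*(-3)| <= |x - -3| + 2*|-3| < 1 + 6 = 7.
So |x^2 - (-3)^2| < delta * 7.
We need delta * 7 <= 1/15, i.e. delta <= 1/15/7 = 1/105.
Since 1/105 < 1, this is tighter than 1; take delta = 1/105.
So delta = 1/105 works.

1/105


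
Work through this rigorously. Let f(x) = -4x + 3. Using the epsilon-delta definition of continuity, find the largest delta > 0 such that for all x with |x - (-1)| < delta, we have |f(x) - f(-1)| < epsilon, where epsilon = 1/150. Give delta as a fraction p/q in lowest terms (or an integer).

We compute f(-1) = -4*(-1) + 3 = 7.
|f(x) - f(-1)| = |-4x + 3 - (7)| = |-4(x - (-1))| = 4|x - (-1)|.
We need 4|x - (-1)| < 1/150, i.e. |x - (-1)| < 1/150 / 4 = 1/600.
So any delta <= 1/600 works. Conversely, if delta > 1/600, then x = -1 + 1/600 satisfies |x - (-1)| = 1/600 < delta but |f(x) - f(-1)| = 4 * 1/600 = 1/150, which is not < 1/150; so no larger delta works.
Hence the largest such delta is 1/600.

1/600


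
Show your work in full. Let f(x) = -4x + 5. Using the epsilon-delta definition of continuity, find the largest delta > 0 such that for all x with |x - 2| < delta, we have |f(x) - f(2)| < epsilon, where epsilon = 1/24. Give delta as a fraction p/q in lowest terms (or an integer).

We compute f(2) = -4*(2) + 5 = -3.
|f(x) - f(2)| = |-4x + 5 - (-3)| = |-4(x - 2)| = 4|x - 2|.
We need 4|x - 2| < 1/24, i.e. |x - 2| < 1/24 / 4 = 1/96.
So any delta <= 1/96 works. Conversely, if delta > 1/96, then x = 2 + 1/96 satisfies |x - 2| = 1/96 < delta but |f(x) - f(2)| = 4 * 1/96 = 1/24, which is not < 1/24; so no larger delta works.
Hence the largest such delta is 1/96.

1/96


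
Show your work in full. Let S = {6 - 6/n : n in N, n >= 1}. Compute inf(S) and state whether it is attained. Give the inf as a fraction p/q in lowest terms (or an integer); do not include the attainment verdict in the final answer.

Analysis:
- Values: 0, 3, 4, 9/2, ... strictly increasing.
- Minimum is 0 (n=1); inf = 0 (attained).
- 6 - 6/n -> 6 from below; sup = 6, not attained.
Conclusion: inf(S) = 0, attained in S.

0


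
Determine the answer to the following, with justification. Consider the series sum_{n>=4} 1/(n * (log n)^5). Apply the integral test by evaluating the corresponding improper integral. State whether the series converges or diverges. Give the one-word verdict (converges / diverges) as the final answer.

Let f(x) = 1/(x*log(x)^5). Then f is positive, continuous, and decreasing on [4, infinity), so the integral test applies.
Compute the improper integral int_{4}^infinity f(x) dx:
  antiderivative F(x) = -1/(4*log(x)^4).
  F(x) -> 0 as x -> infinity.  int = 0 - F(4) = 1/(4*log(4)^4) < infinity. By the integral test, the series converges.

converges


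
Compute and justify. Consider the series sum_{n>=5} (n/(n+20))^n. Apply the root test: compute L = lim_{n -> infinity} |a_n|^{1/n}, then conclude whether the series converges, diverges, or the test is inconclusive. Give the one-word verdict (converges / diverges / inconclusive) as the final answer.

Let a_n denote the general term. Form |a_n|^(1/n) and simplify:
|a_n|^(1/n) = n/(n + 20)
Take the limit as n -> infinity: L = 1.
Since L = 1, the root test is inconclusive. (In fact a_n = (n/(n+20))^n -> e^(-20) != 0, so the nth-term test shows divergence; but the root test itself gives no conclusion.)

inconclusive


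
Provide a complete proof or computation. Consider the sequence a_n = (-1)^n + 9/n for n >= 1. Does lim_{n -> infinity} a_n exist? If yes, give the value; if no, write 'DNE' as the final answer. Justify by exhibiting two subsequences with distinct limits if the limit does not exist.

Examine the behaviour of a_n along subsequences.
a_{2k} = 1 + 9/(2k) -> 1. a_{2k+1} = -1 + 9/(2k+1) -> -1.
Since these two subsequential limits are 1 and -1, distinct, the full sequence cannot converge (a convergent sequence has all subsequences tending to the same limit). So lim a_n does not exist.

DNE


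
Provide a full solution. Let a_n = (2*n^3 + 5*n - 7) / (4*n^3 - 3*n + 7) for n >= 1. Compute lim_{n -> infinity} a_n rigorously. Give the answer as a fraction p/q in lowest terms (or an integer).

Divide numerator and denominator by n^3, the highest power:
numerator / n^3 = 2 + 5/n^2 - 7/n^3
denominator / n^3 = 4 - 3/n^2 + 7/n^3
As n -> infinity, all terms of the form c/n^k (k >= 1) tend to 0.
So numerator / n^3 -> 2 and denominator / n^3 -> 4.
Therefore lim a_n = 1/2.

1/2


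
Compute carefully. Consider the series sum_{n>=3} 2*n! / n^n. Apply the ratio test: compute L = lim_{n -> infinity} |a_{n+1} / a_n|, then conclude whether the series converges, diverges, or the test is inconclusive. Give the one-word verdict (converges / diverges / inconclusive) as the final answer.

Let a_n denote the general term. Form the ratio a_{n+1}/a_n and simplify:
a_{n+1}/a_n = (n/(n + 1))^n
Take the limit as n -> infinity: L = exp(-1).
Since L = exp(-1) < 1, the ratio test implies the series converges.

converges


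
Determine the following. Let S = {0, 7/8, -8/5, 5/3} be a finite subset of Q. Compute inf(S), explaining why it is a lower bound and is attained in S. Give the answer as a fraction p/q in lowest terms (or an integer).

S is finite, so inf(S) = min(S).
Sorted increasing:
-8/5, 0, 7/8, 5/3
The extremum is -8/5.
For every x in S, x >= -8/5. And -8/5 is in S, so it is attained.
Therefore inf(S) = -8/5.

-8/5


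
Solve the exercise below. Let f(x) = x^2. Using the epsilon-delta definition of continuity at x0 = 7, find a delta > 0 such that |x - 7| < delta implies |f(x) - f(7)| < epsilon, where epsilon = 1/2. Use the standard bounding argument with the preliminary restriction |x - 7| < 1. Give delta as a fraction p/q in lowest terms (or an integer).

Factor: |x^2 - (7)^2| = |x - 7| * |x + 7|.
Impose |x - 7| < 1 first. Then |x + 7| = |(x - 7) + 2*(7)| <= |x - 7| + 2*|7| < 1 + 14 = 15.
So |x^2 - (7)^2| < delta * 15.
We need delta * 15 <= 1/2, i.e. delta <= 1/2/15 = 1/30.
Since 1/30 < 1, this is tighter than 1; take delta = 1/30.
So delta = 1/30 works.

1/30


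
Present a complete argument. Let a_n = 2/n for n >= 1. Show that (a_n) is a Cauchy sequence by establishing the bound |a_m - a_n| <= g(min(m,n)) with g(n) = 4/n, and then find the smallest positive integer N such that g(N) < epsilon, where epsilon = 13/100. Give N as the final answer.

For any m, n >= 1, by the triangle inequality:
|a_m - a_n| = |2/m - 2/n| <= 2*1/m + 2*1/n <= 4/min(m,n).
So g(n) = 4/n bounds the Cauchy difference. Since g(n) -> 0, (a_n) is Cauchy.
Now solve g(N) < 13/100: 4/N < 13/100 <=> N > 4 / (13/100) = 400/13.
The smallest integer strictly greater than 400/13 is N = 31.
Check: g(31) = 4/31 = 4/31 < 13/100; g(30) = 2/15 >= 13/100. So N = 31.

31


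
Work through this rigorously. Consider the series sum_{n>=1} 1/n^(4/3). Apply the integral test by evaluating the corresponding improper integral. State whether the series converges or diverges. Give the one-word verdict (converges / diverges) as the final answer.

Let f(x) = x^(-4/3). Then f is positive, continuous, and decreasing on [1, infinity), so the integral test applies.
Compute the improper integral int_{1}^infinity f(x) dx:
  antiderivative F(x) = -3/x^(1/3).
  As x -> infinity, F(x) -> 0 (since p = 4/3 > 1).
  So int = F(infinity) - F(1) = 0 - (-3) = 3.
  Finite, so by the integral test, the series converges.

converges


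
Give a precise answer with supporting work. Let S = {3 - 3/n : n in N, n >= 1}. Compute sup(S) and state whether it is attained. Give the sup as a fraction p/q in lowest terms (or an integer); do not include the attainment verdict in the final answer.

Analysis:
- Values: 0, 3/2, 2, 9/4, ... strictly increasing.
- Minimum is 0 (n=1); inf = 0 (attained).
- 3 - 3/n -> 3 from below; sup = 3, not attained.
Conclusion: sup(S) = 3, not attained in S.

3


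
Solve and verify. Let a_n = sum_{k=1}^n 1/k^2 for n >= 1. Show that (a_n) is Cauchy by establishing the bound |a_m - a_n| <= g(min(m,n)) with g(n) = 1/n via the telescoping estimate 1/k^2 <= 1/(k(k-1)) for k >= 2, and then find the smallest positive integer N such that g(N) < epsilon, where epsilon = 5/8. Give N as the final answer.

For m > n >= 1: |a_m - a_n| = sum_{k=n+1}^m 1/k^2.
Use 1/k^2 <= 1/(k(k-1)) = 1/(k-1) - 1/k for k >= 2:
sum_{k=n+1}^m 1/k^2 <= sum_{k=n+1}^m (1/(k-1) - 1/k) = 1/n - 1/m <= 1/n.
By symmetry the same bound holds with n,m swapped, so |a_m - a_n| <= 1/min(m,n) = g(min(m,n)). Since g(n) -> 0, (a_n) is Cauchy.
Now solve g(N) < 5/8: 1/N < 5/8 <=> N > 1/(5/8) = 8/5.
The smallest integer strictly greater than 8/5 is N = 2.
Check: g(2) = 1/2 < 5/8; g(1) = 1/1 >= 5/8. So N = 2.

2


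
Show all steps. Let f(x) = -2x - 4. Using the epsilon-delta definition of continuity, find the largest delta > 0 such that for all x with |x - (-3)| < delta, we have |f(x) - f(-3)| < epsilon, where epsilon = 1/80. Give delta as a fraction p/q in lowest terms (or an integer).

We compute f(-3) = -2*(-3) - 4 = 2.
|f(x) - f(-3)| = |-2x - 4 - (2)| = |-2(x - (-3))| = 2|x - (-3)|.
We need 2|x - (-3)| < 1/80, i.e. |x - (-3)| < 1/80 / 2 = 1/160.
So any delta <= 1/160 works. Conversely, if delta > 1/160, then x = -3 + 1/160 satisfies |x - (-3)| = 1/160 < delta but |f(x) - f(-3)| = 2 * 1/160 = 1/80, which is not < 1/80; so no larger delta works.
Hence the largest such delta is 1/160.

1/160


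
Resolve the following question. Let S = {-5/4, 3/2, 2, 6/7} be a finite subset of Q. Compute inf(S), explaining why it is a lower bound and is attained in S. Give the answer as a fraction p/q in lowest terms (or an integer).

S is finite, so inf(S) = min(S).
Sorted increasing:
-5/4, 6/7, 3/2, 2
The extremum is -5/4.
For every x in S, x >= -5/4. And -5/4 is in S, so it is attained.
Therefore inf(S) = -5/4.

-5/4


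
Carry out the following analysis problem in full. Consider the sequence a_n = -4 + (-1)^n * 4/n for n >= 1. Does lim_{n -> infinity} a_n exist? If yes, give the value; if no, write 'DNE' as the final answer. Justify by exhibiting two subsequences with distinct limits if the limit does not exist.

Examine the behaviour of a_n along subsequences.
Even-n subsequence a_{2k} = -4 + 4/(2k) -> -4. Odd-n subsequence a_{2k+1} = -4 - 4/(2k+1) -> -4. Both tend to -4, which suggests the limit is -4; verify directly.
|a_n - (-4)| = |(-1)^n * 4/n| = 4/n for every n >= 1.
Given epsilon > 0, choose a positive integer N > 4/epsilon. Then for all n >= N, |a_n - (-4)| = 4/n <= 4/N < epsilon.
So by the definition of the limit, lim a_n exists and equals -4.

-4


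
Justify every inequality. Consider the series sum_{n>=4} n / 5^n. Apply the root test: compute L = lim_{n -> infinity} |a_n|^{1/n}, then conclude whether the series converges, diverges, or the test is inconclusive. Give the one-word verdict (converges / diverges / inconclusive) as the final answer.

Let a_n denote the general term. Form |a_n|^(1/n) and simplify:
|a_n|^(1/n) = n^(1/n)/5
Take the limit as n -> infinity: L = 1/5.
Since L = 1/5 < 1, the root test implies convergence.

converges


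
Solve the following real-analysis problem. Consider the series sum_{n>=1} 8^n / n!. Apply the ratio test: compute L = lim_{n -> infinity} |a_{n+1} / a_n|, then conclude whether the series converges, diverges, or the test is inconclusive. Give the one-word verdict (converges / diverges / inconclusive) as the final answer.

Let a_n denote the general term. Form the ratio a_{n+1}/a_n and simplify:
a_{n+1}/a_n = 8/(n + 1)
Take the limit as n -> infinity: L = 0.
Since L = 0 < 1, the ratio test implies the series converges.

converges


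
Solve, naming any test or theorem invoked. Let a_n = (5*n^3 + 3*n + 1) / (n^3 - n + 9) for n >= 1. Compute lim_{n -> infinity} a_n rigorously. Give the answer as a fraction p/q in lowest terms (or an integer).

Divide numerator and denominator by n^3, the highest power:
numerator / n^3 = 5 + 3/n^2 + n^(-3)
denominator / n^3 = 1 - 1/n^2 + 9/n^3
As n -> infinity, all terms of the form c/n^k (k >= 1) tend to 0.
So numerator / n^3 -> 5 and denominator / n^3 -> 1.
Therefore lim a_n = 5.

5


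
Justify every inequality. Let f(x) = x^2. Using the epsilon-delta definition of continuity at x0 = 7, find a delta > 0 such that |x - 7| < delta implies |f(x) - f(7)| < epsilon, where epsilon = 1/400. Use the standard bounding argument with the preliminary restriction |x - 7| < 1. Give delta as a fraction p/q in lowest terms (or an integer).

Factor: |x^2 - (7)^2| = |x - 7| * |x + 7|.
Impose |x - 7| < 1 first. Then |x + 7| = |(x - 7) + 2*(7)| <= |x - 7| + 2*|7| < 1 + 14 = 15.
So |x^2 - (7)^2| < delta * 15.
We need delta * 15 <= 1/400, i.e. delta <= 1/400/15 = 1/6000.
Since 1/6000 < 1, this is tighter than 1; take delta = 1/6000.
So delta = 1/6000 works.

1/6000


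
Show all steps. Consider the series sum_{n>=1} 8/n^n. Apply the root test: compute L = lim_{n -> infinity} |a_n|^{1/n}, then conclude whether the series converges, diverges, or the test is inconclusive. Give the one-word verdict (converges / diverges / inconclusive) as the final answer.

Let a_n denote the general term. Form |a_n|^(1/n) and simplify:
|a_n|^(1/n) = 2^(3/n)/n
Take the limit as n -> infinity: L = 0.
Since L = 0 < 1, the root test implies convergence.

converges


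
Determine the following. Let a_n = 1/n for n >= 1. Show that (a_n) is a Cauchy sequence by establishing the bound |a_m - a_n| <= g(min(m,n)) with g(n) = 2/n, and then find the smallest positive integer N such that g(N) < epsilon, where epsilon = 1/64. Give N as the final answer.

For any m, n >= 1, by the triangle inequality:
|a_m - a_n| = |1/m - 1/n| <= 1/m + 1/n <= 2/min(m,n).
So g(n) = 2/n bounds the Cauchy difference. Since g(n) -> 0, (a_n) is Cauchy.
Now solve g(N) < 1/64: 2/N < 1/64 <=> N > 2 / (1/64) = 128.
The smallest integer strictly greater than 128 is N = 129.
Check: g(129) = 2/129 = 2/129 < 1/64; g(128) = 1/64 >= 1/64. So N = 129.

129


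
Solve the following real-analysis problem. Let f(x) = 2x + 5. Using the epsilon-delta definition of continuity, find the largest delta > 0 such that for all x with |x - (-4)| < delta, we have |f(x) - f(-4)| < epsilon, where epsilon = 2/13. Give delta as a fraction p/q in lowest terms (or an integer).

We compute f(-4) = 2*(-4) + 5 = -3.
|f(x) - f(-4)| = |2x + 5 - (-3)| = |2(x - (-4))| = 2|x - (-4)|.
We need 2|x - (-4)| < 2/13, i.e. |x - (-4)| < 2/13 / 2 = 1/13.
So any delta <= 1/13 works. Conversely, if delta > 1/13, then x = -4 + 1/13 satisfies |x - (-4)| = 1/13 < delta but |f(x) - f(-4)| = 2 * 1/13 = 2/13, which is not < 2/13; so no larger delta works.
Hence the largest such delta is 1/13.

1/13


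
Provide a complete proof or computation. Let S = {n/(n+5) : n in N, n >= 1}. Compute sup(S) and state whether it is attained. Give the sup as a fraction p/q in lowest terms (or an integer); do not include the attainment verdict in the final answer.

Analysis:
- Values: 1/6, 2/7, 3/8, 4/9, ... strictly increasing.
- Minimum is 1/6 (n=1); inf = 1/6 (attained).
- n/(n+5) = 1 - 5/(n+5) -> 1 from below as n -> infinity, and never equals 1.
- So sup = 1 (not attained).
Conclusion: sup(S) = 1, not attained in S.

1


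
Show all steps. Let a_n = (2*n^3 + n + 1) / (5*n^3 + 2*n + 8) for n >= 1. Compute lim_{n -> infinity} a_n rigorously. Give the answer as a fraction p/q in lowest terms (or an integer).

Divide numerator and denominator by n^3, the highest power:
numerator / n^3 = 2 + n^(-2) + n^(-3)
denominator / n^3 = 5 + 2/n^2 + 8/n^3
As n -> infinity, all terms of the form c/n^k (k >= 1) tend to 0.
So numerator / n^3 -> 2 and denominator / n^3 -> 5.
Therefore lim a_n = 2/5.

2/5


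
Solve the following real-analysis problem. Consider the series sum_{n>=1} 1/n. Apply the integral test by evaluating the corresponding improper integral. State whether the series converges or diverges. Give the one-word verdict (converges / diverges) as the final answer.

Let f(x) = 1/x. Then f is positive, continuous, and decreasing on [1, infinity), so the integral test applies.
Compute the improper integral int_{1}^infinity f(x) dx:
  antiderivative F(x) = log(x).
  As x -> infinity, log(x) -> infinity.
  So int = infinity - log(1) = infinity. By the integral test, the series diverges.

diverges


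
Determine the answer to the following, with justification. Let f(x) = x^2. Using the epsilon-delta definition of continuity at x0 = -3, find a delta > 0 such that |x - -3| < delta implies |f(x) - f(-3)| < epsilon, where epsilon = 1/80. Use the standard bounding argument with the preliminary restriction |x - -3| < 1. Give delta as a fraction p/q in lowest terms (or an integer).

Factor: |x^2 - (-3)^2| = |x - -3| * |x + -3|.
Impose |x - -3| < 1 first. Then |x + -3| = |(x - -3) + 2*(-3)| <= |x - -3| + 2*|-3| < 1 + 6 = 7.
So |x^2 - (-3)^2| < delta * 7.
We need delta * 7 <= 1/80, i.e. delta <= 1/80/7 = 1/560.
Since 1/560 < 1, this is tighter than 1; take delta = 1/560.
So delta = 1/560 works.

1/560


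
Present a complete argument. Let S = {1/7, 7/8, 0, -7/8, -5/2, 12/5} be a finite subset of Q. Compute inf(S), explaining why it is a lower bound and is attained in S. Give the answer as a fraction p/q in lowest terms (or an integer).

S is finite, so inf(S) = min(S).
Sorted increasing:
-5/2, -7/8, 0, 1/7, 7/8, 12/5
The extremum is -5/2.
For every x in S, x >= -5/2. And -5/2 is in S, so it is attained.
Therefore inf(S) = -5/2.

-5/2


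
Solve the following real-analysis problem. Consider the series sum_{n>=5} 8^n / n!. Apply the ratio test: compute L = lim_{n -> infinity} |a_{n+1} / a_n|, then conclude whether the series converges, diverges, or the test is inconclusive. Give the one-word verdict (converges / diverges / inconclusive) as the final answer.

Let a_n denote the general term. Form the ratio a_{n+1}/a_n and simplify:
a_{n+1}/a_n = 8/(n + 1)
Take the limit as n -> infinity: L = 0.
Since L = 0 < 1, the ratio test implies the series converges.

converges


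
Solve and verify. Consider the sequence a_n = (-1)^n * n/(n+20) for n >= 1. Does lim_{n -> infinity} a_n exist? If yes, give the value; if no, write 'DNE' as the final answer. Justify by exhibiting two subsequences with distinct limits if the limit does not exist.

Examine the behaviour of a_n along subsequences.
a_{2k} = 2k/(2k+20) -> 1. a_{2k+1} = -(2k+1)/(2k+21) -> -1.
Since these two subsequential limits are 1 and -1, distinct, the full sequence cannot converge (a convergent sequence has all subsequences tending to the same limit). So lim a_n does not exist.

DNE


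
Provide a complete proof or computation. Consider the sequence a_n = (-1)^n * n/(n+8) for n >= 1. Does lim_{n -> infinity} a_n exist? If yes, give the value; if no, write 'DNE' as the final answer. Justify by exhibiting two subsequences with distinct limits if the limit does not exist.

Examine the behaviour of a_n along subsequences.
a_{2k} = 2k/(2k+8) -> 1. a_{2k+1} = -(2k+1)/(2k+9) -> -1.
Since these two subsequential limits are 1 and -1, distinct, the full sequence cannot converge (a convergent sequence has all subsequences tending to the same limit). So lim a_n does not exist.

DNE


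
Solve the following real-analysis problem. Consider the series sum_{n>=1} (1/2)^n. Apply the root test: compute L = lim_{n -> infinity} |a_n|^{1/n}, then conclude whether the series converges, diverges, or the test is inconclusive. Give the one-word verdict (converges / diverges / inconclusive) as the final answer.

Let a_n denote the general term. Form |a_n|^(1/n) and simplify:
|a_n|^(1/n) = 1/2
Take the limit as n -> infinity: L = 1/2.
Since L = 1/2 < 1, the root test implies convergence.

converges


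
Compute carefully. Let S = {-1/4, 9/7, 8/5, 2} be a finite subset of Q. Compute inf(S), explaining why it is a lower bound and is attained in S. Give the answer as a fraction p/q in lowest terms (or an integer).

S is finite, so inf(S) = min(S).
Sorted increasing:
-1/4, 9/7, 8/5, 2
The extremum is -1/4.
For every x in S, x >= -1/4. And -1/4 is in S, so it is attained.
Therefore inf(S) = -1/4.

-1/4


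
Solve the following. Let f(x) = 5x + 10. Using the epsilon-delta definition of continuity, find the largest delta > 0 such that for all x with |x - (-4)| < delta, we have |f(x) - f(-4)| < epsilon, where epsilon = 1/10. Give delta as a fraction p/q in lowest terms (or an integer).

We compute f(-4) = 5*(-4) + 10 = -10.
|f(x) - f(-4)| = |5x + 10 - (-10)| = |5(x - (-4))| = 5|x - (-4)|.
We need 5|x - (-4)| < 1/10, i.e. |x - (-4)| < 1/10 / 5 = 1/50.
So any delta <= 1/50 works. Conversely, if delta > 1/50, then x = -4 + 1/50 satisfies |x - (-4)| = 1/50 < delta but |f(x) - f(-4)| = 5 * 1/50 = 1/10, which is not < 1/10; so no larger delta works.
Hence the largest such delta is 1/50.

1/50


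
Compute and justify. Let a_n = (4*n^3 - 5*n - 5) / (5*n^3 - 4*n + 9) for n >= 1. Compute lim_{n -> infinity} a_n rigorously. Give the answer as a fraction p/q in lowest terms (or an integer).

Divide numerator and denominator by n^3, the highest power:
numerator / n^3 = 4 - 5/n^2 - 5/n^3
denominator / n^3 = 5 - 4/n^2 + 9/n^3
As n -> infinity, all terms of the form c/n^k (k >= 1) tend to 0.
So numerator / n^3 -> 4 and denominator / n^3 -> 5.
Therefore lim a_n = 4/5.

4/5


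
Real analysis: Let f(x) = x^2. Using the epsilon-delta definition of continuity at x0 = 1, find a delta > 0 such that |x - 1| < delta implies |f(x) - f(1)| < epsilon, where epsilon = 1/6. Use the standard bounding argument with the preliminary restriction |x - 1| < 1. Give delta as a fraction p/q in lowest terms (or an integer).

Factor: |x^2 - (1)^2| = |x - 1| * |x + 1|.
Impose |x - 1| < 1 first. Then |x + 1| = |(x - 1) + 2*(1)| <= |x - 1| + 2*|1| < 1 + 2 = 3.
So |x^2 - (1)^2| < delta * 3.
We need delta * 3 <= 1/6, i.e. delta <= 1/6/3 = 1/18.
Since 1/18 < 1, this is tighter than 1; take delta = 1/18.
So delta = 1/18 works.

1/18


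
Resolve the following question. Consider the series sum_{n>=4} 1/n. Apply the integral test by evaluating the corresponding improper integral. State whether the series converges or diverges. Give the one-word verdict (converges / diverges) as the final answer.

Let f(x) = 1/x. Then f is positive, continuous, and decreasing on [4, infinity), so the integral test applies.
Compute the improper integral int_{4}^infinity f(x) dx:
  antiderivative F(x) = log(x).
  As x -> infinity, log(x) -> infinity.
  So int = infinity - log(4) = infinity. By the integral test, the series diverges.

diverges


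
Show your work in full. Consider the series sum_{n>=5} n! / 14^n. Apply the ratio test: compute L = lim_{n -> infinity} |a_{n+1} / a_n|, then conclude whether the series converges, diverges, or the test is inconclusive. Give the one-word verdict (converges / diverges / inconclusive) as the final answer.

Let a_n denote the general term. Form the ratio a_{n+1}/a_n and simplify:
a_{n+1}/a_n = n/14 + 1/14
Take the limit as n -> infinity: L = infinity.
Since L = infinity > 1 (or L = infinity), the ratio test implies the series diverges.

diverges


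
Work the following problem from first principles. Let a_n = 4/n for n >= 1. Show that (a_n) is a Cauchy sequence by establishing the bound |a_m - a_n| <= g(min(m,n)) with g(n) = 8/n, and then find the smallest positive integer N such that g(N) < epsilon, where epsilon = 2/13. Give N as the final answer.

For any m, n >= 1, by the triangle inequality:
|a_m - a_n| = |4/m - 4/n| <= 4*1/m + 4*1/n <= 8/min(m,n).
So g(n) = 8/n bounds the Cauchy difference. Since g(n) -> 0, (a_n) is Cauchy.
Now solve g(N) < 2/13: 8/N < 2/13 <=> N > 8 / (2/13) = 52.
The smallest integer strictly greater than 52 is N = 53.
Check: g(53) = 8/53 = 8/53 < 2/13; g(52) = 2/13 >= 2/13. So N = 53.

53
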